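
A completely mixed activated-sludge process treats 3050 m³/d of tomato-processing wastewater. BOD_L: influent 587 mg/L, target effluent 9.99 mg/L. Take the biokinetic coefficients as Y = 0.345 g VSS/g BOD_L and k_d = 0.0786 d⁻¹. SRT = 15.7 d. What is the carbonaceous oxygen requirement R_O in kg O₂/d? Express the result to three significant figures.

R_O ≈ 1370 kg O₂/d

Correct the yield for decay: Y_obs = Y/(1 + k_d θ_c) = 0.345 / (1 + 0.0786 × 15.7) = 0.345 / 2.234 = 0.1544.
ΔS = 587 − 9.99 = 577.0 mg/L, so the substrate removal rate is 3050 × 577.0/1000 = 1760 kg BOD_L/d.
Net sludge production P_X = 0.1544 × 1760 = 271.8 kg VSS/d.
Carbonaceous O₂ demand = substrate oxidised − cell-mass equivalent = 1760 − 1.42 × 271.8 = 1374 kg O₂/d.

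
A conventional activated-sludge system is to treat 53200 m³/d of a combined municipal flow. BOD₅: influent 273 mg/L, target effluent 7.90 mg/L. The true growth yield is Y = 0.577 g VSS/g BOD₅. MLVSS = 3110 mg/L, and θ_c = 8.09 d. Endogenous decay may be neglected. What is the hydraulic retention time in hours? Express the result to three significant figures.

τ ≈ 9.55 h

V·X = Y·Q·ΔS·θ_c gives V = 0.577 × 53200 × (273 − 7.90) × 8.09 / 3110 = 21168 m³.
HRT = V/Q = 21168 m³ / 53200 m³·d⁻¹ = 0.3979 d × 24 = 9.550 h.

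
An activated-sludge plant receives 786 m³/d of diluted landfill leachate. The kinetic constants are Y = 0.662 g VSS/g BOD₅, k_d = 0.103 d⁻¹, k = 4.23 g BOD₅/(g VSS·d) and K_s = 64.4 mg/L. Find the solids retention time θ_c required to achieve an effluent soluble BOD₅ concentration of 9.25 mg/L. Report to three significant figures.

From 1/θ_c = Y·k·S/(K_s + S) − k_d: Y·k·S/(K_s+S) = 0.662 × 4.23 × 9.25 / (64.4 + 9.25) = 0.3517 d⁻¹.
1/θ_c = 0.3517 − 0.103 = 0.2487 d⁻¹, so θ_c = 4.021 d.

θ_c ≈ 4.02 d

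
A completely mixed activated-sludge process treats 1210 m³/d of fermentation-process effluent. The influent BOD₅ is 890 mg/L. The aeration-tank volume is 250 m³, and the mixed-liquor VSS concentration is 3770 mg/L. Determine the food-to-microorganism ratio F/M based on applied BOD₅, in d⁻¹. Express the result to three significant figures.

F/M ≈ 1.14 d⁻¹

F/M = Q·S₀ / (V·X) = 1210 × 890 / (250.0 × 3770) = 1.143 g BOD₅·(g VSS·d)⁻¹.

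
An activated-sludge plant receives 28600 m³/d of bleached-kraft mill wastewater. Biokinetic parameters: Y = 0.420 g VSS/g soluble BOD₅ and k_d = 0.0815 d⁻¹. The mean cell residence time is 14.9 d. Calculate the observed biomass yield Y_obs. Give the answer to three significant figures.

Y_obs ≈ 0.190 g VSS/g soluble BOD₅

The observed yield is Y_obs = Y/(1 + k_d·θ_c) = 0.420 / (1 + 0.0815 × 14.9) = 0.420 / 2.214 = 0.1897 g VSS per g soluble BOD₅ removed.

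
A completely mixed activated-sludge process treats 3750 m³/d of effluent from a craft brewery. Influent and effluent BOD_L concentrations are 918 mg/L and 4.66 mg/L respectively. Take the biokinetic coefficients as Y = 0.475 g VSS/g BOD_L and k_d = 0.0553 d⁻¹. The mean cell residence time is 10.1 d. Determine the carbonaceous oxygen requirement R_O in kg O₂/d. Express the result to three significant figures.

R_O ≈ 1940 kg O₂/d

Y_obs = Y / (1 + k_d θ_c) = 0.475 / (1 + 0.0553 × 10.1) = 0.475 / 1.559 = 0.3048.
Mass of BOD_L removed per day: Q(S₀ − S) = 3750 × 913.3 g/m³ = 3425 kg/d.
Biomass synthesised: P_X = Y_obs × 3425 = 1044 kg VSS/d.
R_O = Q·(S₀ − S) − 1.42·P_X = 3425 − 1.42 × 1044 = 1943 kg O₂/d.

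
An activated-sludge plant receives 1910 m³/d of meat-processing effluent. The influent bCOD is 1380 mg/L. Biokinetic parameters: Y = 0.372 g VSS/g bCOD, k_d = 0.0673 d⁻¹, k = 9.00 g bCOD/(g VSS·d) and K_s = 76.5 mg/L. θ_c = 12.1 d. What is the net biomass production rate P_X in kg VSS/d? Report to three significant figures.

P_X ≈ 539 kg VSS/d

From the Monod/SRT balance for a CMAS, S = K_s·(1+k_d θ_c)/[θ_c·(Y k − k_d) − 1] = 76.5 × (1 + 0.0673 × 12.1) / [12.1 × (0.372 × 9.00 − 0.0673) − 1] = 138.8 / 38.70 = 3.587 mg/L.
The observed yield is Y_obs = Y/(1 + k_d·θ_c) = 0.372 / (1 + 0.0673 × 12.1) = 0.372 / 1.814 = 0.2050 g VSS per g bCOD removed.
ΔS = 1380 − 3.59 = 1376 mg/L, so the substrate removal rate is 1910 × 1376/1000 = 2629 kg bCOD/d.
Net biomass production P_X = Y_obs × Q·(S₀ − S) = 0.2050 × 2629 = 539.0 kg VSS/d.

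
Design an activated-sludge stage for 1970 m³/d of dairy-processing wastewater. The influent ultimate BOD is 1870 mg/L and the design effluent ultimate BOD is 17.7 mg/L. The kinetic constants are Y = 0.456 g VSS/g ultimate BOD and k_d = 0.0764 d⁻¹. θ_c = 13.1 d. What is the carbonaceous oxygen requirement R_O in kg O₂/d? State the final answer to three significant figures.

R_O ≈ 2470 kg O₂/d

The observed yield is Y_obs = Y/(1 + k_d·θ_c) = 0.456 / (1 + 0.0764 × 13.1) = 0.456 / 2.001 = 0.2279 g VSS per g ultimate BOD removed.
ΔS = 1870 − 17.7 = 1852 mg/L, so the substrate removal rate is 1970 × 1852/1000 = 3649 kg ultimate BOD/d.
Net sludge production P_X = 0.2279 × 3649 = 831.6 kg VSS/d.
R_O = Q·ΔS − 1.42 P_X = 3649 − 1181 = 2468 kg O₂/d.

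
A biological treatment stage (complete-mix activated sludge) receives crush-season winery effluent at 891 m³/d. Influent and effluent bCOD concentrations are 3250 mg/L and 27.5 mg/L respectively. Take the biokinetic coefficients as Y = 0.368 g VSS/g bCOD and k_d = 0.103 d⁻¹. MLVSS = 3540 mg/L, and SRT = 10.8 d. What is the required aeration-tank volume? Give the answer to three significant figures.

V ≈ 1530 m³

Steady-state biomass mass balance: V·X·(1 + k_d·θ_c) = Y·Q·(S₀ − S)·θ_c, so V = 0.368 × 891 × (3250 − 27.5) × 10.8 / [3540 × (1 + 0.103 × 10.8)] = 1.14×10^7 / 7478 = 1526 m³.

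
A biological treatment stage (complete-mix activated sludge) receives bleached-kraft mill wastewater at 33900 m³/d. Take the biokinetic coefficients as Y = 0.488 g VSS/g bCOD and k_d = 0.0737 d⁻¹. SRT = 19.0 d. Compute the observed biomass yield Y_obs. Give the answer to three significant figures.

Observed yield with endogenous decay: Y_obs = Y / (1 + k_d·θ_c) = 0.488 / (1 + 0.0737 × 19.0) = 0.488 / 2.400 = 0.2033 g VSS/g bCOD.

Y_obs ≈ 0.203 g VSS/g bCOD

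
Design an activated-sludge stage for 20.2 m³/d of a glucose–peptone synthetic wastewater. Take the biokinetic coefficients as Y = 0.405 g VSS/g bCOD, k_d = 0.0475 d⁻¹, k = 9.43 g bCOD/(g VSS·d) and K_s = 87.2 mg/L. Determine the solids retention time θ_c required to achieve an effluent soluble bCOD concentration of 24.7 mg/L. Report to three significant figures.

At the target effluent, Y k S/(K_s+S) = 0.405×9.43×24.7/111.9 = 0.8430 d⁻¹.
Then 1/θ_c = μ − k_d = 0.8430 − 0.0475 = 0.7955 d⁻¹, giving θ_c = 1.257 d.

θ_c ≈ 1.26 d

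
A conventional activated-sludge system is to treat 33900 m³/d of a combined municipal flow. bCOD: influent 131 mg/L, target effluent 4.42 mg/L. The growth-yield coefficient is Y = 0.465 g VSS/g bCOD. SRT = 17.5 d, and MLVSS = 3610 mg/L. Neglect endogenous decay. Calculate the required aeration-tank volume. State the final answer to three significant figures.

V ≈ 9670 m³

Biomass mass balance (decay neglected): V·X = Y·Q·(S₀ − S)·θ_c, so V = 0.465 × 33900 × (131 − 4.42) × 17.5 / 3610 = 9673 m³.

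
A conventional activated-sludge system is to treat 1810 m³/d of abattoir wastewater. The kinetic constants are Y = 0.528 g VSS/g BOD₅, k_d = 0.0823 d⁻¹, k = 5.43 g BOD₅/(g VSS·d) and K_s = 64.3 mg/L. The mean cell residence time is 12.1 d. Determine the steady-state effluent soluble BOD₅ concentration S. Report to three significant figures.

Effluent substrate depends only on kinetics and SRT: S = K_s(1 + k_d θ_c) / [θ_c(Yk − k_d) − 1] = 64.3 × (1 + 0.0823 × 12.1) / [12.1 × (0.528 × 5.43 − 0.0823) − 1] = 128.3 / 32.70 = 3.925 mg/L.

S ≈ 3.93 mg/L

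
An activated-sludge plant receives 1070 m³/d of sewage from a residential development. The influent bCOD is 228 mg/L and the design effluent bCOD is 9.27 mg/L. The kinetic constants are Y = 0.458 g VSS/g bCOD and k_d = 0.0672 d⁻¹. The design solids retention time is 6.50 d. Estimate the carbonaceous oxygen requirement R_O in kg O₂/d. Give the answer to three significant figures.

Correct the yield for decay: Y_obs = Y/(1 + k_d θ_c) = 0.458 / (1 + 0.0672 × 6.50) = 0.458 / 1.437 = 0.3188.
Q·(S₀ − S) = 1070 × (228 − 9.27) × 10⁻³ = 234.0 kg/d removed.
Biomass synthesised: P_X = Y_obs × 234.0 = 74.60 kg VSS/d.
R_O = Q·(S₀ − S) − 1.42·P_X = 234.0 − 1.42 × 74.60 = 128.1 kg O₂/d.

R_O ≈ 128 kg O₂/d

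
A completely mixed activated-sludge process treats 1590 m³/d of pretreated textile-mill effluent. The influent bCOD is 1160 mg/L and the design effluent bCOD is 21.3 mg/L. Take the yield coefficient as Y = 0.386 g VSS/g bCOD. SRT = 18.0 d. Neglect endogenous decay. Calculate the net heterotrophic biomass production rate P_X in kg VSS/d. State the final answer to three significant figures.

With endogenous decay neglected, the observed yield equals the true yield: Y_obs = Y = 0.386 g VSS/g bCOD.
ΔS = 1160 − 21.3 = 1139 mg/L, so the substrate removal rate is 1590 × 1139/1000 = 1811 kg bCOD/d.
So the net sludge growth is P_X = 0.3860 × 1811 = 698.9 kg VSS/d.

P_X ≈ 699 kg VSS/d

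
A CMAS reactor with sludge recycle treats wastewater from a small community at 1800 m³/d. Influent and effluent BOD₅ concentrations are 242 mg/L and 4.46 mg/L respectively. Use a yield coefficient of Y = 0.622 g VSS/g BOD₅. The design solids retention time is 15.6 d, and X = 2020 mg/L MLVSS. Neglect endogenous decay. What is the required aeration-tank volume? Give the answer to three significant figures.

Biomass mass balance (decay neglected): V·X = Y·Q·(S₀ − S)·θ_c, so V = 0.622 × 1800 × (242 − 4.46) × 15.6 / 2020 = 2054 m³.

V ≈ 2050 m³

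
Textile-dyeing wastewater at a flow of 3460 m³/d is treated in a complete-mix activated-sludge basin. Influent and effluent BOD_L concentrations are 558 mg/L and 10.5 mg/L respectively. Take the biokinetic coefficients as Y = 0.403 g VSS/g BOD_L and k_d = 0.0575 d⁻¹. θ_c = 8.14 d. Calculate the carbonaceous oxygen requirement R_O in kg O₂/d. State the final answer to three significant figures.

R_O ≈ 1160 kg O₂/d

The observed yield is Y_obs = Y/(1 + k_d·θ_c) = 0.403 / (1 + 0.0575 × 8.14) = 0.403 / 1.468 = 0.2745 g VSS per g BOD_L removed.
ΔS = 558 − 10.5 = 547.5 mg/L, so the substrate removal rate is 3460 × 547.5/1000 = 1894 kg BOD_L/d.
Biomass synthesised: P_X = Y_obs × 1894 = 520.0 kg VSS/d.
Carbonaceous O₂ demand = substrate oxidised − cell-mass equivalent = 1894 − 1.42 × 520.0 = 1156 kg O₂/d.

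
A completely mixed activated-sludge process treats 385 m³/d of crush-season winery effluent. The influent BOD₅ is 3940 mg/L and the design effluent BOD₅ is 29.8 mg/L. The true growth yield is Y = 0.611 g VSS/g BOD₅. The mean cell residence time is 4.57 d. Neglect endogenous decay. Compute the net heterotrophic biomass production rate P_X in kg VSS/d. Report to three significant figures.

Since k_d ≈ 0, Y_obs = Y = 0.611 g VSS/g BOD₅.
Mass of BOD₅ removed per day: Q(S₀ − S) = 385 × 3910 g/m³ = 1505 kg/d.
Net biomass production P_X = Y_obs × Q·(S₀ − S) = 0.6110 × 1505 = 919.8 kg VSS/d.

P_X ≈ 920 kg VSS/d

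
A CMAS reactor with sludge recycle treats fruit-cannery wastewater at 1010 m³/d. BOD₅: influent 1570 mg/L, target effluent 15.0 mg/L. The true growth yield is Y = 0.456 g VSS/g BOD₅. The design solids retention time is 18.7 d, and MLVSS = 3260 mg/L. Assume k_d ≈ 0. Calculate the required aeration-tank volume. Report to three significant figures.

V ≈ 4110 m³

Biomass mass balance (decay neglected): V·X = Y·Q·(S₀ − S)·θ_c, so V = 0.456 × 1010 × (1570 − 15.0) × 18.7 / 3260 = 4108 m³.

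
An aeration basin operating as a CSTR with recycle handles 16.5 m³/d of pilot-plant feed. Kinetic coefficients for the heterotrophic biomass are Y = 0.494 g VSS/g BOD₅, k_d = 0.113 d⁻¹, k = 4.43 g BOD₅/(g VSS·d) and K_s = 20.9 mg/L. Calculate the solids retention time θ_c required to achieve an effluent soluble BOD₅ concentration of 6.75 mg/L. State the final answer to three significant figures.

θ_c ≈ 2.37 d

From 1/θ_c = Y·k·S/(K_s + S) − k_d: Y·k·S/(K_s+S) = 0.494 × 4.43 × 6.75 / (20.9 + 6.75) = 0.5342 d⁻¹.
1/θ_c = 0.5342 − 0.113 = 0.4212 d⁻¹, so θ_c = 2.374 d.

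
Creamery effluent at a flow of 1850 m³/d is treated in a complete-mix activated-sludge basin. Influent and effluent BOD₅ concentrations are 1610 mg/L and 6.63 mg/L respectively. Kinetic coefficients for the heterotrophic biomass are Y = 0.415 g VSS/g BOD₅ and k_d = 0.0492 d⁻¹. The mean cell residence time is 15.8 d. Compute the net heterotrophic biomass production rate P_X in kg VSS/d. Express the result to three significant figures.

Y_obs = Y / (1 + k_d θ_c) = 0.415 / (1 + 0.0492 × 15.8) = 0.415 / 1.777 = 0.2335.
Mass of BOD₅ removed per day: Q(S₀ − S) = 1850 × 1603 g/m³ = 2966 kg/d.
Biomass produced: P_X = Y_obs·Q·ΔS = 0.2335 × 2966 ≈ 692.6 kg VSS/d.

P_X ≈ 693 kg VSS/d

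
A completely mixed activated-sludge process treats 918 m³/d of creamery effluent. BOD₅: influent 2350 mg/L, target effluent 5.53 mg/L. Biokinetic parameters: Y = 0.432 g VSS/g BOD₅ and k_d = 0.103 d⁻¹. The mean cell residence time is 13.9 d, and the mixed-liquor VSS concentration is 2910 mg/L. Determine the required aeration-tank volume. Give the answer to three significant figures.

From the SRT design equation V = Y Q (S₀−S) θ_c / [X (1 + k_d θ_c)] = 0.432 × 918 × (2350 − 5.53) × 13.9 / [2910 × (1 + 0.103 × 13.9)] = 1.29×10^7 / 7076 = 1826 m³.

V ≈ 1830 m³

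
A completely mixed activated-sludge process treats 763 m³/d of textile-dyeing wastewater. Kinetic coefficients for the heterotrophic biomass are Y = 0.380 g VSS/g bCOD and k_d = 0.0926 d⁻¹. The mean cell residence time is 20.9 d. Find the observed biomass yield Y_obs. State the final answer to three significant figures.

Correct the yield for decay: Y_obs = Y/(1 + k_d θ_c) = 0.380 / (1 + 0.0926 × 20.9) = 0.380 / 2.935 = 0.1295.

Y_obs ≈ 0.129 g VSS/g bCOD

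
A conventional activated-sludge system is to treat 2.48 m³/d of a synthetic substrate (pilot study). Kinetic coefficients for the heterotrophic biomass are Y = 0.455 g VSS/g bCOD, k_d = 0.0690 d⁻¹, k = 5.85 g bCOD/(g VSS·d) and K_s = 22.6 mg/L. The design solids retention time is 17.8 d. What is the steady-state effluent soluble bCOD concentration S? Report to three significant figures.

For a completely mixed reactor with recycle the Lawrence–McCarty relation gives S = K_s·(1 + k_d·θ_c) / [θ_c·(Y·k − k_d) − 1] = 22.6 × (1 + 0.0690 × 17.8) / [17.8 × (0.455 × 5.85 − 0.0690) − 1] = 50.36 / 45.15 = 1.115 mg/L.

S ≈ 1.12 mg/L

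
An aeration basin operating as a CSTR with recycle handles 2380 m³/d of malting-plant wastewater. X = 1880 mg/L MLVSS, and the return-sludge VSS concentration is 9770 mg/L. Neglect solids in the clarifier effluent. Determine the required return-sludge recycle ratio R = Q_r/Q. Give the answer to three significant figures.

R = Q_r/Q = X/(X_r − X) = 1880 / (9770 − 1880) = 0.2383.

R ≈ 0.238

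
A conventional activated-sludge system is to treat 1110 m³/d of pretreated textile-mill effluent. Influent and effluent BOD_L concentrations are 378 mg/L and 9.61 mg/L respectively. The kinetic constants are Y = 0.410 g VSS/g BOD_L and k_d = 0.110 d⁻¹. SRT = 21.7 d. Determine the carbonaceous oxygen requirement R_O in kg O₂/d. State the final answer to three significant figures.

R_O ≈ 339 kg O₂/d

The observed yield is Y_obs = Y/(1 + k_d·θ_c) = 0.410 / (1 + 0.110 × 21.7) = 0.410 / 3.387 = 0.1211 g VSS per g BOD_L removed.
ΔS = 378 − 9.61 = 368.4 mg/L, so the substrate removal rate is 1110 × 368.4/1000 = 408.9 kg BOD_L/d.
Biomass synthesised: P_X = Y_obs × 408.9 = 49.50 kg VSS/d.
R_O = Q·ΔS − 1.42 P_X = 408.9 − 70.29 = 338.6 kg O₂/d.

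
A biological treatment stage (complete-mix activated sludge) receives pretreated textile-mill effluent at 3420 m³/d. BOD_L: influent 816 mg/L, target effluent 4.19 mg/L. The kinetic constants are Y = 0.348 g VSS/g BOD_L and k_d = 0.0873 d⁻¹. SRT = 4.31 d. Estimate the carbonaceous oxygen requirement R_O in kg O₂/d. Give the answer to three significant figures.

R_O ≈ 1780 kg O₂/d

The observed yield is Y_obs = Y/(1 + k_d·θ_c) = 0.348 / (1 + 0.0873 × 4.31) = 0.348 / 1.376 = 0.2529 g VSS per g BOD_L removed.
Mass of BOD_L removed per day: Q(S₀ − S) = 3420 × 811.8 g/m³ = 2776 kg/d.
Biomass synthesised: P_X = Y_obs × 2776 = 702.0 kg VSS/d.
Carbonaceous O₂ demand = substrate oxidised − cell-mass equivalent = 2776 − 1.42 × 702.0 = 1780 kg O₂/d.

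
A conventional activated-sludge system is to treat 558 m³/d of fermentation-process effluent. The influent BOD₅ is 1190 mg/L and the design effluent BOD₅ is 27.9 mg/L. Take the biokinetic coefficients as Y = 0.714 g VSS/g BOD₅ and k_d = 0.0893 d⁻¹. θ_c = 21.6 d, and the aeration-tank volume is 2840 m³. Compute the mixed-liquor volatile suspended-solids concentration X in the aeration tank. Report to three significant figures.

From V·X·(1 + k_d·θ_c) = Y·Q·(S₀ − S)·θ_c: X = 0.714 × 558 × (1190 − 27.9) × 21.6 / [2840 × (1 + 0.0893 × 21.6)] = 1202 mg/L.

X ≈ 1200 mg/L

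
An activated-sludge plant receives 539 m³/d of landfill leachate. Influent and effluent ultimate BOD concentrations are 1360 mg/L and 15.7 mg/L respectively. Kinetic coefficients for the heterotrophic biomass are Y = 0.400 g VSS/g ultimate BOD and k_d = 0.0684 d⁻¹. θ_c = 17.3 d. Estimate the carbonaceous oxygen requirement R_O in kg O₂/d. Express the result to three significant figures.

The observed yield is Y_obs = Y/(1 + k_d·θ_c) = 0.400 / (1 + 0.0684 × 17.3) = 0.400 / 2.183 = 0.1832 g VSS per g ultimate BOD removed.
ΔS = 1360 − 15.7 = 1344 mg/L, so the substrate removal rate is 539 × 1344/1000 = 724.6 kg ultimate BOD/d.
Biomass synthesised: P_X = Y_obs × 724.6 = 132.7 kg VSS/d.
R_O = Q·ΔS − 1.42 P_X = 724.6 − 188.5 = 536.1 kg O₂/d.

R_O ≈ 536 kg O₂/d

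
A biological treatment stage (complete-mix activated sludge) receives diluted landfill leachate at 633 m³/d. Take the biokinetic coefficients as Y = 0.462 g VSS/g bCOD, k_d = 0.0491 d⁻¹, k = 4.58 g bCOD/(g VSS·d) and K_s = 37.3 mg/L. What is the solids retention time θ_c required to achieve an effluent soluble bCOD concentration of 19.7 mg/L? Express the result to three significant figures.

θ_c ≈ 1.47 d

From 1/θ_c = Y·k·S/(K_s + S) − k_d: Y·k·S/(K_s+S) = 0.462 × 4.58 × 19.7 / (37.3 + 19.7) = 0.7313 d⁻¹.
1/θ_c = 0.7313 − 0.0491 = 0.6822 d⁻¹, so θ_c = 1.466 d.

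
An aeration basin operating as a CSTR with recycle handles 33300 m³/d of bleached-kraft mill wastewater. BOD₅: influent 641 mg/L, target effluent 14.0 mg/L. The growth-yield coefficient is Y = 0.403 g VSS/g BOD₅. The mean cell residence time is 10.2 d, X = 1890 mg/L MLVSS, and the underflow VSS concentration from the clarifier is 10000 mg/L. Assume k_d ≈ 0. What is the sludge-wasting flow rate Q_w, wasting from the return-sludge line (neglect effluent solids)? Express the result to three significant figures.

Q_w ≈ 841 m³/d

Biomass mass balance (decay neglected): V·X = Y·Q·(S₀ − S)·θ_c, so V = 0.403 × 33300 × (641 − 14.0) × 10.2 / 1890 = 45410 m³.
Wasting from the return line (neglecting effluent solids): Q_w = V·X / (θ_c·X_r) = 45410 × 1890 / (10.2 × 10000) = 841.4 m³/d.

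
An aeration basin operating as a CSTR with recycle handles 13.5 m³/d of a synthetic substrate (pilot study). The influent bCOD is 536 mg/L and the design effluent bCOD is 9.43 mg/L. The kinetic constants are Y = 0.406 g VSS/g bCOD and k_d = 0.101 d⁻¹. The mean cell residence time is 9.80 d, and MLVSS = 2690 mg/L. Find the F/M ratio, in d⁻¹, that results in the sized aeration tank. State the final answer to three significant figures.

Rearranging the biomass balance for a CMAS with decay, V = Y·Q·ΔS·θ_c / [X·(1+k_d θ_c)] = 0.406 × 13.5 × (536 − 9.43) × 9.80 / [2690 × (1 + 0.101 × 9.80)] = 2.83×10^4 / 5353 = 5.284 m³.
Food-to-microorganism ratio F/M = Q S₀ / (V X) = 13.5 × 536 / (5.284 × 2690) = 0.5091 d⁻¹.

F/M ≈ 0.509 d⁻¹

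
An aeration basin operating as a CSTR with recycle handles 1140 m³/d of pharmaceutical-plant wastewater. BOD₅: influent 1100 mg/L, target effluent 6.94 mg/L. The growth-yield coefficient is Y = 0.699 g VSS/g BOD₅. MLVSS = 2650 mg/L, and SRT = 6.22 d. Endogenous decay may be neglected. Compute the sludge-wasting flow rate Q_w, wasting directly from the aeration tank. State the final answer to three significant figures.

Q_w ≈ 329 m³/d

V·X = Y·Q·ΔS·θ_c gives V = 0.699 × 1140 × (1100 − 6.94) × 6.22 / 2650 = 2044 m³.
For wasting at MLVSS concentration, Q_w = V/θ_c = 2044/6.22 = 328.7 m³/d.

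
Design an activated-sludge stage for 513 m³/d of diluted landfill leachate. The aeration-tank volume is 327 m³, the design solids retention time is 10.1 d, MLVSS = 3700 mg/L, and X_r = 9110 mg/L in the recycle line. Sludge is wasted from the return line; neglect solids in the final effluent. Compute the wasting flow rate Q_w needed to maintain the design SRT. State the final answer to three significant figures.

Q_w ≈ 13.1 m³/d

Q_w = (V·X)/(θ_c X_r) = 327.0 × 3700 / (10.1 × 9110) = 13.15 m³/d.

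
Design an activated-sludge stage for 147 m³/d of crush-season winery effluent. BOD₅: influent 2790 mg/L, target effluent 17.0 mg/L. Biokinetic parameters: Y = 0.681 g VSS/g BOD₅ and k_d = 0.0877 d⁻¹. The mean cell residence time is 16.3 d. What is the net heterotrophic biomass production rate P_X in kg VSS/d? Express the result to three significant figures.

The observed yield is Y_obs = Y/(1 + k_d·θ_c) = 0.681 / (1 + 0.0877 × 16.3) = 0.681 / 2.430 = 0.2803 g VSS per g BOD₅ removed.
Substrate removed = Q·(S₀ − S) = 147 m³/d × (2790 − 17.0) g/m³ = 4.08×10^5 g/d = 407.6 kg/d.
Biomass produced: P_X = Y_obs·Q·ΔS = 0.2803 × 407.6 ≈ 114.3 kg VSS/d.

P_X ≈ 114 kg VSS/d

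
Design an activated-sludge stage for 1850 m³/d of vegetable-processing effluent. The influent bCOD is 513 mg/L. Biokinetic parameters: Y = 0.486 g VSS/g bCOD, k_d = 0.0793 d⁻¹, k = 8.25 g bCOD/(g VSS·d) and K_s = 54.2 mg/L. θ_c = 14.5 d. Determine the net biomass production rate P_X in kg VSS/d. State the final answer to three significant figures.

P_X ≈ 214 kg VSS/d

For a completely mixed reactor with recycle the Lawrence–McCarty relation gives S = K_s·(1 + k_d·θ_c) / [θ_c·(Y·k − k_d) − 1] = 54.2 × (1 + 0.0793 × 14.5) / [14.5 × (0.486 × 8.25 − 0.0793) − 1] = 116.5 / 55.99 = 2.081 mg/L.
Y_obs = Y / (1 + k_d θ_c) = 0.486 / (1 + 0.0793 × 14.5) = 0.486 / 2.150 = 0.2261.
ΔS = 513 − 2.08 = 510.9 mg/L, so the substrate removal rate is 1850 × 510.9/1000 = 945.2 kg bCOD/d.
So the net sludge growth is P_X = 0.2261 × 945.2 = 213.7 kg VSS/d.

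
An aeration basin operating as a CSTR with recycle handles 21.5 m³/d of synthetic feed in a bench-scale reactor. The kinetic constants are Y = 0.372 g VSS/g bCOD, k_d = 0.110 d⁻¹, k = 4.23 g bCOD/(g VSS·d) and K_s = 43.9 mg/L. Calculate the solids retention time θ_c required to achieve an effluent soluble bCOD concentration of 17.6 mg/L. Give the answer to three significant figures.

θ_c ≈ 2.94 d

Specific growth rate at S = 17.6 mg/L: μ = YkS/(K_s+S) = 0.372·4.23·17.6/(43.9+17.6) = 0.4503 d⁻¹.
Then 1/θ_c = μ − k_d = 0.4503 − 0.110 = 0.3403 d⁻¹, giving θ_c = 2.938 d.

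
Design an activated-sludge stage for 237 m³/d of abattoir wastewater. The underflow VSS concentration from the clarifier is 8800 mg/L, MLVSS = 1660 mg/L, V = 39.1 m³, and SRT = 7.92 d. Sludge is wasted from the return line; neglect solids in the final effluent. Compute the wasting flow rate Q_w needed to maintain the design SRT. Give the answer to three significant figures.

θ_c = V·X/(Q_w·X_r) when wasting from the recycle, so Q_w = V·X/(θ_c·X_r) = 39.10 × 1660 / (7.92 × 8800) = 0.9313 m³/d.

Q_w ≈ 0.931 m³/d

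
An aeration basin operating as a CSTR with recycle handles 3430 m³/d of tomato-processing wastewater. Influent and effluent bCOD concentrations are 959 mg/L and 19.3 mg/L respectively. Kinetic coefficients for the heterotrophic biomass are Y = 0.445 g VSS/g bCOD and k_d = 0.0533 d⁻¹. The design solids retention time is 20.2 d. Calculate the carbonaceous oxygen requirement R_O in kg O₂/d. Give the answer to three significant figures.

Correct the yield for decay: Y_obs = Y/(1 + k_d θ_c) = 0.445 / (1 + 0.0533 × 20.2) = 0.445 / 2.077 = 0.2143.
Mass of bCOD removed per day: Q(S₀ − S) = 3430 × 939.7 g/m³ = 3223 kg/d.
Net sludge production P_X = 0.2143 × 3223 = 690.7 kg VSS/d.
Carbonaceous O₂ demand = substrate oxidised − cell-mass equivalent = 3223 − 1.42 × 690.7 = 2242 kg O₂/d.

R_O ≈ 2240 kg O₂/d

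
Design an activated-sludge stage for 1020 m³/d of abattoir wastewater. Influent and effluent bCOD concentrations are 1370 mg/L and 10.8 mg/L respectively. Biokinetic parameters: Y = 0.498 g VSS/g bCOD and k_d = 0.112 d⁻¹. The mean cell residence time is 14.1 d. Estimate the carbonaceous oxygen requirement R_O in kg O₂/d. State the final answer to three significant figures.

Observed yield with endogenous decay: Y_obs = Y / (1 + k_d·θ_c) = 0.498 / (1 + 0.112 × 14.1) = 0.498 / 2.579 = 0.1931 g VSS/g bCOD.
ΔS = 1370 − 10.8 = 1359 mg/L, so the substrate removal rate is 1020 × 1359/1000 = 1386 kg bCOD/d.
Biomass synthesised: P_X = Y_obs × 1386 = 267.7 kg VSS/d.
Carbonaceous O₂ demand = substrate oxidised − cell-mass equivalent = 1386 − 1.42 × 267.7 = 1006 kg O₂/d.

R_O ≈ 1010 kg O₂/d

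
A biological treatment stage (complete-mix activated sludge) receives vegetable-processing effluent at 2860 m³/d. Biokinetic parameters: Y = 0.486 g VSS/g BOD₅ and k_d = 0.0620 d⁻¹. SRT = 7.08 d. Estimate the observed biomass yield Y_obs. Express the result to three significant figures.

The observed yield is Y_obs = Y/(1 + k_d·θ_c) = 0.486 / (1 + 0.0620 × 7.08) = 0.486 / 1.439 = 0.3377 g VSS per g BOD₅ removed.

Y_obs ≈ 0.338 g VSS/g BOD₅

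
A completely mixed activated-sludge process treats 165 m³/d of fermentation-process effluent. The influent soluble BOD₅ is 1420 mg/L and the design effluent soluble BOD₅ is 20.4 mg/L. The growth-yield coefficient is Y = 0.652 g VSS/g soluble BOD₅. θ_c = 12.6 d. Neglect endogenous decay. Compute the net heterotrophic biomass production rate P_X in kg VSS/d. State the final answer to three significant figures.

With endogenous decay neglected, the observed yield equals the true yield: Y_obs = Y = 0.652 g VSS/g soluble BOD₅.
Substrate removed = Q·(S₀ − S) = 165 m³/d × (1420 − 20.4) g/m³ = 2.31×10^5 g/d = 230.9 kg/d.
Net biomass production P_X = Y_obs × Q·(S₀ − S) = 0.6520 × 230.9 = 150.6 kg VSS/d.

P_X ≈ 151 kg VSS/d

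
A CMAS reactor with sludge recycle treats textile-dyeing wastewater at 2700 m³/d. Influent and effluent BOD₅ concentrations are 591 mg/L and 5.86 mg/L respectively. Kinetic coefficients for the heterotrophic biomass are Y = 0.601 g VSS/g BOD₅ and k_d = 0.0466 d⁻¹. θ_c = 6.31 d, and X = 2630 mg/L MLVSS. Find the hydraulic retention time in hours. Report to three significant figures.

τ ≈ 15.6 h

Rearranging the biomass balance for a CMAS with decay, V = Y·Q·ΔS·θ_c / [X·(1+k_d θ_c)] = 0.601 × 2700 × (591 − 5.86) × 6.31 / [2630 × (1 + 0.0466 × 6.31)] = 5.99×10^6 / 3403 = 1760 m³.
τ = V/Q = 1760/2700 = 0.6520 d, or 15.65 h.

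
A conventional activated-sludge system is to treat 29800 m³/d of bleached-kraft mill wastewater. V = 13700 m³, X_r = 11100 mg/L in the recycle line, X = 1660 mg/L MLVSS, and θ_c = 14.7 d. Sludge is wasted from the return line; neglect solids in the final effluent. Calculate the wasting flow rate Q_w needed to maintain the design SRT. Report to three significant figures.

θ_c = V·X/(Q_w·X_r) when wasting from the recycle, so Q_w = V·X/(θ_c·X_r) = 13700 × 1660 / (14.7 × 11100) = 139.4 m³/d.

Q_w ≈ 139 m³/d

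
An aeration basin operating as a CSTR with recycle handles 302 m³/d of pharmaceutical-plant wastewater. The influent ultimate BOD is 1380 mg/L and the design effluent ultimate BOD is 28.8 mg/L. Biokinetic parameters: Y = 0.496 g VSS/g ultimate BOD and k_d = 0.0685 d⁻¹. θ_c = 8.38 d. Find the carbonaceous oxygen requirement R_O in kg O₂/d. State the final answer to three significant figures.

Correct the yield for decay: Y_obs = Y/(1 + k_d θ_c) = 0.496 / (1 + 0.0685 × 8.38) = 0.496 / 1.574 = 0.3151.
ΔS = 1380 − 28.8 = 1351 mg/L, so the substrate removal rate is 302 × 1351/1000 = 408.1 kg ultimate BOD/d.
Net sludge production P_X = 0.3151 × 408.1 = 128.6 kg VSS/d.
Carbonaceous O₂ demand = substrate oxidised − cell-mass equivalent = 408.1 − 1.42 × 128.6 = 225.5 kg O₂/d.

R_O ≈ 225 kg O₂/d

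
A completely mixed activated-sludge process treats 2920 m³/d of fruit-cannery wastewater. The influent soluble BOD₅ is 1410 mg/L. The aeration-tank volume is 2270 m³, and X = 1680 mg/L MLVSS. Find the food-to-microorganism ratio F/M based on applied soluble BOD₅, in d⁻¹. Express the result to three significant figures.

F/M = Q·S₀ / (V·X) = 2920 × 1410 / (2270 × 1680) = 1.080 g soluble BOD₅·(g VSS·d)⁻¹.

F/M ≈ 1.08 d⁻¹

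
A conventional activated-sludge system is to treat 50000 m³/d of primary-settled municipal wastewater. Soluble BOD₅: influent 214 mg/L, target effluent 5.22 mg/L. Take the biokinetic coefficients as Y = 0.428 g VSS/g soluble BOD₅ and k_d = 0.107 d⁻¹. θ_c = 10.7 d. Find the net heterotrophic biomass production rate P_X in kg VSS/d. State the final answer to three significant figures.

P_X ≈ 2080 kg VSS/d

Y_obs = Y / (1 + k_d θ_c) = 0.428 / (1 + 0.107 × 10.7) = 0.428 / 2.145 = 0.1995.
Substrate removed = Q·(S₀ − S) = 50000 m³/d × (214 − 5.22) g/m³ = 1.04×10^7 g/d = 10439 kg/d.
Biomass produced: P_X = Y_obs·Q·ΔS = 0.1995 × 10439 ≈ 2083 kg VSS/d.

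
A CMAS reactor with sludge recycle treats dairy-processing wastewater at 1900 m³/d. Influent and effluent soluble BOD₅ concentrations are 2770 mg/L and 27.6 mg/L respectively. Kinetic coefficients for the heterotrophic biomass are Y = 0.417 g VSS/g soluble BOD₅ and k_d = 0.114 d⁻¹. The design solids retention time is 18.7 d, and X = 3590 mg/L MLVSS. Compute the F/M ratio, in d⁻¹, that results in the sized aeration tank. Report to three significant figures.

F/M ≈ 0.406 d⁻¹

Steady-state biomass mass balance: V·X·(1 + k_d·θ_c) = Y·Q·(S₀ − S)·θ_c, so V = 0.417 × 1900 × (2770 − 27.6) × 18.7 / [3590 × (1 + 0.114 × 18.7)] = 4.06×10^7 / 11243 = 3614 m³.
F/M = applied load / biomass = Q·S₀/(V·X) = 1900 × 2770 / (3614 × 3590) = 0.4057 d⁻¹.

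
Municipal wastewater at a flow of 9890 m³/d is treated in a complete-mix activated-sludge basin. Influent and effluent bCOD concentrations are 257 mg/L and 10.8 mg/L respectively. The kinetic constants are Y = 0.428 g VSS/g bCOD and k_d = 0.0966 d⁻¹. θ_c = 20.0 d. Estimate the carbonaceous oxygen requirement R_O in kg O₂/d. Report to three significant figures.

Correct the yield for decay: Y_obs = Y/(1 + k_d θ_c) = 0.428 / (1 + 0.0966 × 20.0) = 0.428 / 2.932 = 0.1460.
Mass of bCOD removed per day: Q(S₀ − S) = 9890 × 246.2 g/m³ = 2435 kg/d.
P_X = Y_obs·Q·(S₀ − S) = 0.1460 × 2435 = 355.4 kg VSS/d.
Carbonaceous O₂ demand = substrate oxidised − cell-mass equivalent = 2435 − 1.42 × 355.4 = 1930 kg O₂/d.

R_O ≈ 1930 kg O₂/d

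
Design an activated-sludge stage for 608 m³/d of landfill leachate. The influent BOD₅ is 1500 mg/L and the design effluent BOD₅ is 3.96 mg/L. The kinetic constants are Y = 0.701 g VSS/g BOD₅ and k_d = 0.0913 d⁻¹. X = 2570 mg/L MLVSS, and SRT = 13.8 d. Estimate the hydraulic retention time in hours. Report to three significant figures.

τ ≈ 59.8 h

Rearranging the biomass balance for a CMAS with decay, V = Y·Q·ΔS·θ_c / [X·(1+k_d θ_c)] = 0.701 × 608 × (1500 − 3.96) × 13.8 / [2570 × (1 + 0.0913 × 13.8)] = 8.8×10^6 / 5808 = 1515 m³.
HRT = V/Q = 1515 m³ / 608 m³·d⁻¹ = 2.492 d × 24 = 59.80 h.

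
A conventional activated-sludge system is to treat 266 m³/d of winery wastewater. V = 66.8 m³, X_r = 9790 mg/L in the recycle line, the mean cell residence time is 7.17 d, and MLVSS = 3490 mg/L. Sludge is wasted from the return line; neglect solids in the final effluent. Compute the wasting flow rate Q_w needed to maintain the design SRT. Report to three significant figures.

Q_w ≈ 3.32 m³/d

Q_w = (V·X)/(θ_c X_r) = 66.80 × 3490 / (7.17 × 9790) = 3.321 m³/d.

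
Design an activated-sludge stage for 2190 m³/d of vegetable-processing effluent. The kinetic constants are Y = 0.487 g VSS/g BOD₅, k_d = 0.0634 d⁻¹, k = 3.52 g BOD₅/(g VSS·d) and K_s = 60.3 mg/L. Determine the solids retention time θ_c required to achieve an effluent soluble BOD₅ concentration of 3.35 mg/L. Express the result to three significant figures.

Specific growth rate at S = 3.35 mg/L: μ = YkS/(K_s+S) = 0.487·3.52·3.35/(60.3+3.35) = 0.09022 d⁻¹.
1/θ_c = 0.09022 − 0.0634 = 0.02682 d⁻¹, so θ_c = 37.28 d.

θ_c ≈ 37.3 d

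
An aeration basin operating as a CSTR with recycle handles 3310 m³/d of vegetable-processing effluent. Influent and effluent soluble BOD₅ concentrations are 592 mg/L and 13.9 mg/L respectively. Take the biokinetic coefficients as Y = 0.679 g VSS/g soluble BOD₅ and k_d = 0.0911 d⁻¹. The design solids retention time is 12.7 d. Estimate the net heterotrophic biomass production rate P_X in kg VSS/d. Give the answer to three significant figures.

The observed yield is Y_obs = Y/(1 + k_d·θ_c) = 0.679 / (1 + 0.0911 × 12.7) = 0.679 / 2.157 = 0.3148 g VSS per g soluble BOD₅ removed.
Q·(S₀ − S) = 3310 × (592 − 13.9) × 10⁻³ = 1914 kg/d removed.
Biomass produced: P_X = Y_obs·Q·ΔS = 0.3148 × 1914 ≈ 602.4 kg VSS/d.

P_X ≈ 602 kg VSS/d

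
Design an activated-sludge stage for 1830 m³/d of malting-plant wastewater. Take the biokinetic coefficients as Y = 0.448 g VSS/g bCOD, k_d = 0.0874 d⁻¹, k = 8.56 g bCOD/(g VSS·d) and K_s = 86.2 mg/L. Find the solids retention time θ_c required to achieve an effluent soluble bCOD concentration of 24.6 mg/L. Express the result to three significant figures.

At the target effluent, Y k S/(K_s+S) = 0.448×8.56×24.6/110.8 = 0.8514 d⁻¹.
1/θ_c = 0.8514 − 0.0874 = 0.7640 d⁻¹, so θ_c = 1.309 d.

θ_c ≈ 1.31 d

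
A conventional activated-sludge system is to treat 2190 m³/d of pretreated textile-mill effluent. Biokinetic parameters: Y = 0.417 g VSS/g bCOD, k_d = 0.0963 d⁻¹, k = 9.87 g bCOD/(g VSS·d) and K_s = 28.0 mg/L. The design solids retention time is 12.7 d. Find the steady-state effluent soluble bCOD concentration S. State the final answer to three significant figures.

For a completely mixed reactor with recycle the Lawrence–McCarty relation gives S = K_s·(1 + k_d·θ_c) / [θ_c·(Y·k − k_d) − 1] = 28.0 × (1 + 0.0963 × 12.7) / [12.7 × (0.417 × 9.87 − 0.0963) − 1] = 62.24 / 50.05 = 1.244 mg/L.

S ≈ 1.24 mg/L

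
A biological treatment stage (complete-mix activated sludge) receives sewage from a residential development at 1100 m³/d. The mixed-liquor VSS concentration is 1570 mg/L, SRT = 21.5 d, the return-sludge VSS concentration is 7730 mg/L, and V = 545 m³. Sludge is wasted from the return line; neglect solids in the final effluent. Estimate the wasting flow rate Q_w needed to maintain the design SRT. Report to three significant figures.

Q_w ≈ 5.15 m³/d

Q_w = (V·X)/(θ_c X_r) = 545.0 × 1570 / (21.5 × 7730) = 5.148 m³/d.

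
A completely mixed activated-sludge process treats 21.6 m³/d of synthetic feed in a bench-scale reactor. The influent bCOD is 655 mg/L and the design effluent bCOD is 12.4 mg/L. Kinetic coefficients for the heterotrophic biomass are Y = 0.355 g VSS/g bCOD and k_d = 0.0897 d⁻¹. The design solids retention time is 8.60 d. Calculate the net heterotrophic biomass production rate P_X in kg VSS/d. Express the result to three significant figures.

The observed yield is Y_obs = Y/(1 + k_d·θ_c) = 0.355 / (1 + 0.0897 × 8.60) = 0.355 / 1.771 = 0.2004 g VSS per g bCOD removed.
Substrate removed = Q·(S₀ − S) = 21.6 m³/d × (655 − 12.4) g/m³ = 1.39×10^4 g/d = 13.88 kg/d.
P_X = Y_obs · Q(S₀ − S) = 0.2004 × 13.88 = 2.782 kg VSS/d.

P_X ≈ 2.78 kg VSS/d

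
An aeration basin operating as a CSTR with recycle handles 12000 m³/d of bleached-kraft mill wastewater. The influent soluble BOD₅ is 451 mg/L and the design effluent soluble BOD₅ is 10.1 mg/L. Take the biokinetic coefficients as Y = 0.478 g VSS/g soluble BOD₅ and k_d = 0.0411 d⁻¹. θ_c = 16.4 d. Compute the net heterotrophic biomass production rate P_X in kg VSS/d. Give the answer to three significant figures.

Observed yield with endogenous decay: Y_obs = Y / (1 + k_d·θ_c) = 0.478 / (1 + 0.0411 × 16.4) = 0.478 / 1.674 = 0.2855 g VSS/g soluble BOD₅.
Q·(S₀ − S) = 12000 × (451 − 10.1) × 10⁻³ = 5291 kg/d removed.
So the net sludge growth is P_X = 0.2855 × 5291 = 1511 kg VSS/d.

P_X ≈ 1510 kg VSS/d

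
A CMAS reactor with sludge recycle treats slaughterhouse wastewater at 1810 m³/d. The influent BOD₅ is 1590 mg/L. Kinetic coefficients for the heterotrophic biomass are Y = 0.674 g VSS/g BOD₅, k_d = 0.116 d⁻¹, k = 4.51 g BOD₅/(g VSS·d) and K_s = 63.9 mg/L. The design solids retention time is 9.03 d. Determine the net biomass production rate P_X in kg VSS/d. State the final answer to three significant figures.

P_X ≈ 944 kg VSS/d

From the Monod/SRT balance for a CMAS, S = K_s·(1+k_d θ_c)/[θ_c·(Y k − k_d) − 1] = 63.9 × (1 + 0.116 × 9.03) / [9.03 × (0.674 × 4.51 − 0.116) − 1] = 130.8 / 25.40 = 5.151 mg/L.
The observed yield is Y_obs = Y/(1 + k_d·θ_c) = 0.674 / (1 + 0.116 × 9.03) = 0.674 / 2.047 = 0.3292 g VSS per g BOD₅ removed.
Q·(S₀ − S) = 1810 × (1590 − 5.15) × 10⁻³ = 2869 kg/d removed.
P_X = Y_obs · Q(S₀ − S) = 0.3292 × 2869 = 944.3 kg VSS/d.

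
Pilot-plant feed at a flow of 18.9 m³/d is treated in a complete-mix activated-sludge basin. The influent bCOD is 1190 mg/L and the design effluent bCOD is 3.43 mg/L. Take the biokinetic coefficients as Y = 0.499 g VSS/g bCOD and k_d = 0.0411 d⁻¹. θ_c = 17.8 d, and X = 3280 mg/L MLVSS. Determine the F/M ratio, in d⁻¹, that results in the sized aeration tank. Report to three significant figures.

F/M ≈ 0.196 d⁻¹

From the SRT design equation V = Y Q (S₀−S) θ_c / [X (1 + k_d θ_c)] = 0.499 × 18.9 × (1190 − 3.43) × 17.8 / [3280 × (1 + 0.0411 × 17.8)] = 1.99×10^5 / 5680 = 35.07 m³.
F/M = Q·S₀ / (V·X) = 18.9 × 1190 / (35.07 × 3280) = 0.1955 g bCOD·(g VSS·d)⁻¹.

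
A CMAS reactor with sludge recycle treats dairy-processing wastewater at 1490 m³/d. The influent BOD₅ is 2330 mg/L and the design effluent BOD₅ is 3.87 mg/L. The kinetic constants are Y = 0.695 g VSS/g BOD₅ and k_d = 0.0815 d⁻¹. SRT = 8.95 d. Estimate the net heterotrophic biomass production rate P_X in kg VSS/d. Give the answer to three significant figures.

P_X ≈ 1390 kg VSS/d

Y_obs = Y / (1 + k_d θ_c) = 0.695 / (1 + 0.0815 × 8.95) = 0.695 / 1.729 = 0.4019.
Substrate removed = Q·(S₀ − S) = 1490 m³/d × (2330 − 3.87) g/m³ = 3.47×10^6 g/d = 3466 kg/d.
P_X = Y_obs · Q(S₀ − S) = 0.4019 × 3466 = 1393 kg VSS/d.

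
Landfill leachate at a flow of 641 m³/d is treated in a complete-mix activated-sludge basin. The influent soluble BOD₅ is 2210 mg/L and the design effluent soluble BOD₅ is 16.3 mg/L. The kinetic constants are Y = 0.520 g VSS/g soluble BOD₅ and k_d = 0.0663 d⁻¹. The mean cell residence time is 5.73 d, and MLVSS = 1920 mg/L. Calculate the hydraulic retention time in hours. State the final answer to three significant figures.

τ ≈ 59.2 h

Steady-state biomass mass balance: V·X·(1 + k_d·θ_c) = Y·Q·(S₀ − S)·θ_c, so V = 0.520 × 641 × (2210 − 16.3) × 5.73 / [1920 × (1 + 0.0663 × 5.73)] = 4.19×10^6 / 2649 = 1581 m³.
HRT = V/Q = 1581 m³ / 641 m³·d⁻¹ = 2.467 d × 24 = 59.21 h.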